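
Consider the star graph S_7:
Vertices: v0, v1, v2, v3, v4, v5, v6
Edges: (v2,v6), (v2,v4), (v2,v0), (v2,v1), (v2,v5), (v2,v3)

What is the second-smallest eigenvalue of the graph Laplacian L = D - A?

The star S_7 is the complete bipartite graph K_{1,6} (one hub of degree 6, 6 leaves of degree 1). The Laplacian spectrum of K_{p,q} is 0, p (multiplicity q−1), q (multiplicity p−1), p+q. With p = 1, q = 6: 0 once, 1 with multiplicity 5, and 7 once. (Check: trace L = sum of degrees = 12 = 5·1 + 7.)
Laplacian eigenvalues: [0.0, 1.0, 1.0, 1.0, 1.0, 1.0, 7.0]. Algebraic connectivity (smallest non-zero eigenvalue) = 1.0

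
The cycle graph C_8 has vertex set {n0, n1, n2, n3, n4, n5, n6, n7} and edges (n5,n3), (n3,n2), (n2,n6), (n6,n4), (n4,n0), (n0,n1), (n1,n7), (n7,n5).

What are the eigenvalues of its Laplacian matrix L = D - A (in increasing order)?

The cycle graph C_n has Laplacian eigenvalues λ_k = 2 − 2cos(2πk/n), k = 0, 1, …, n−1. Here n = 8:
k=0: 2 − 2cos(0) = 0.0; k=1: 2 − 2cos(π/4) = 0.5858; k=2: 2 − 2cos(π/2) = 2.0; k=3: 2 − 2cos(3π/4) = 3.4142; k=4: 2 − 2cos(π) = 4.0; k=5: 2 − 2cos(5π/4) = 3.4142; k=6: 2 − 2cos(3π/2) = 2.0; k=7: 2 − 2cos(7π/4) = 0.5858.
Laplacian eigenvalues (increasing order): [0.0, 0.5858, 0.5858, 2.0, 2.0, 3.4142, 3.4142, 4.0]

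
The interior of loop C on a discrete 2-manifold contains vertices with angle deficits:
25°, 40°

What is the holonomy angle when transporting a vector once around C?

Holonomy = total enclosed curvature = 25° + 40° = 65°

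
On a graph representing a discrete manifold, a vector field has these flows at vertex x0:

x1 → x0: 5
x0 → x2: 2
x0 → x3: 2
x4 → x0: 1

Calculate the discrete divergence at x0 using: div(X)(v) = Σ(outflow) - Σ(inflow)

Divergence = sum of outgoing flows = (-5) + 2 + 2 + (-1) = -2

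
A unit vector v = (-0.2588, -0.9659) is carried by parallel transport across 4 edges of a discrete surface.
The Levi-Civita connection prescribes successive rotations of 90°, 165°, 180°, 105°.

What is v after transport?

Total rotation: 90° + 165° + 180° + 105° = 540° ≡ 180° (mod 360°). Final vector: (0.2588, 0.9659)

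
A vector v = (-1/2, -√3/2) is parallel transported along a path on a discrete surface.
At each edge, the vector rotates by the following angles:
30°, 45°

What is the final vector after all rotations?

Total rotation: 30° + 45° = 75°. Final vector: (0.7071, -0.7071)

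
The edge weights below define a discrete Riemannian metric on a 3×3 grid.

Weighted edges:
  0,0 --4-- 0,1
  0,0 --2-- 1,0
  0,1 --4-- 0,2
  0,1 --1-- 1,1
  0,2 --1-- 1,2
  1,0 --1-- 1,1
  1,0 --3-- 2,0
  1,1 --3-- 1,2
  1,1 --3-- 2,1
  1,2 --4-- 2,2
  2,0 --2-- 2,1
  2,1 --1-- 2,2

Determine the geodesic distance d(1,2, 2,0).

Shortest path: 1,2 → 1,1 → 1,0 → 2,0, total weight = 7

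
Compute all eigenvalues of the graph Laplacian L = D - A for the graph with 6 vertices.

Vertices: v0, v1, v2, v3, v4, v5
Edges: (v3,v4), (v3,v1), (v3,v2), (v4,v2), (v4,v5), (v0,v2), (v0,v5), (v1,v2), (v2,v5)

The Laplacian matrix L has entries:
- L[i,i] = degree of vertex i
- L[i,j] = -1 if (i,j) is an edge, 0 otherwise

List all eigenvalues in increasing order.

Degrees: deg(v0) = 2, deg(v1) = 2, deg(v2) = 5, deg(v3) = 3, deg(v4) = 3, deg(v5) = 3.
L = D − A with rows/columns ordered (v0, v1, v2, v3, v4, v5):
  [ 2,  0, -1,  0,  0, -1]
  [ 0,  2, -1, -1,  0,  0]
  [-1, -1,  5, -1, -1, -1]
  [ 0, -1, -1,  3, -1,  0]
  [ 0,  0, -1, -1,  3, -1]
  [-1,  0, -1,  0, -1,  3]
Characteristic polynomial: det(λI − L) = λ(λ² − 5λ + 5)(λ² − 7λ + 11)(λ − 6).
Roots: λ = 0; (λ² − 5λ + 5) = 0 ⇒ λ = (5 ± √5)/2 ≈ 1.382, 3.618; (λ² − 7λ + 11) = 0 ⇒ λ = (7 ± √5)/2 ≈ 2.382, 4.618; (λ − 6) = 0 ⇒ λ = 6.
(Check: the roots sum (with multiplicity) to 18, matching trace L = Σdeg = 2·9 = 18.)
Laplacian eigenvalues (increasing order): [0.0, 1.382, 2.382, 3.618, 4.618, 6.0]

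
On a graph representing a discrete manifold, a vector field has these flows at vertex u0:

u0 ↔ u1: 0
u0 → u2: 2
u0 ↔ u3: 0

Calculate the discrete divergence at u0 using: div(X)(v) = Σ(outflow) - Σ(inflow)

Divergence = sum of outgoing flows = 0 + 2 + 0 = 2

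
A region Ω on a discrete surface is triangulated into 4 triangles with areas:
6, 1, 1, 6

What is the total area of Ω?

6 + 1 + 1 + 6 = 14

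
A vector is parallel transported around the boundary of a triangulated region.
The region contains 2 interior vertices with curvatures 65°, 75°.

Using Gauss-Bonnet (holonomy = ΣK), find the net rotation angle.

Holonomy = total enclosed curvature = 65° + 75° = 140°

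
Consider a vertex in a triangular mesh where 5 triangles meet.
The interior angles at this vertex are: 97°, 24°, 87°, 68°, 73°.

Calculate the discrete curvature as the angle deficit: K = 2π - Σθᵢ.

Sum of angles = 349°. K = 360° - 349° = 11° = 11π/180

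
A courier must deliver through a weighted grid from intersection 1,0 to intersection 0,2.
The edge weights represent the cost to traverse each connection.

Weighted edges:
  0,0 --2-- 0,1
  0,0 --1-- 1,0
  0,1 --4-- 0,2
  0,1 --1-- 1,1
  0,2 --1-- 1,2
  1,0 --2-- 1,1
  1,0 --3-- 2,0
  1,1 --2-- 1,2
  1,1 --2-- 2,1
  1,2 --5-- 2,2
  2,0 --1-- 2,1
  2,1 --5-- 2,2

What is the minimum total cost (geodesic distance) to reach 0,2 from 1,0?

Shortest path: 1,0 → 1,1 → 1,2 → 0,2, total weight = 5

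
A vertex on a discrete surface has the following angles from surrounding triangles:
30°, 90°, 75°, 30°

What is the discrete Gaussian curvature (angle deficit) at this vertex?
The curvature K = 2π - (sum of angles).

Sum of angles = 225°. K = 360° - 225° = 135°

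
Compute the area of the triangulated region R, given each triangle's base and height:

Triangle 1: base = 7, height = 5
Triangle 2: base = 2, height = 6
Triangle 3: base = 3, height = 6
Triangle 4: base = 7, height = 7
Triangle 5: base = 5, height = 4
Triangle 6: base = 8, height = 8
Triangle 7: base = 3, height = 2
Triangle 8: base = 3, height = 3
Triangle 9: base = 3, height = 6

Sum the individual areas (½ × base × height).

(1/2)×7×5 + (1/2)×2×6 + (1/2)×3×6 + (1/2)×7×7 + (1/2)×5×4 + (1/2)×8×8 + (1/2)×3×2 + (1/2)×3×3 + (1/2)×3×6 = 115.5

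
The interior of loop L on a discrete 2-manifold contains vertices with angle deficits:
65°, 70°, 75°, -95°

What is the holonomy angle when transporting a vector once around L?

Holonomy = total enclosed curvature = 65° + 70° + 75° + (-95°) = 115°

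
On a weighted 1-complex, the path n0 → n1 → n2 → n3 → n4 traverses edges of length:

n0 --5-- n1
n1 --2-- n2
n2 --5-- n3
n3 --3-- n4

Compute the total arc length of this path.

Arc length = 5 + 2 + 5 + 3 = 15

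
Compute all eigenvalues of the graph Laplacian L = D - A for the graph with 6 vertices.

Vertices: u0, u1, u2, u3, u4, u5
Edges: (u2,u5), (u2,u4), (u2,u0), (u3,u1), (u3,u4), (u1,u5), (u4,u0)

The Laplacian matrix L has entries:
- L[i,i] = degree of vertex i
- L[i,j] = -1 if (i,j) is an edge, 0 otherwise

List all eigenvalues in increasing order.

Degrees: deg(u0) = 2, deg(u1) = 2, deg(u2) = 3, deg(u3) = 2, deg(u4) = 3, deg(u5) = 2.
L = D − A with rows/columns ordered (u0, u1, u2, u3, u4, u5):
  [ 2,  0, -1,  0, -1,  0]
  [ 0,  2,  0, -1,  0, -1]
  [-1,  0,  3,  0, -1, -1]
  [ 0, -1,  0,  2, -1,  0]
  [-1,  0, -1, -1,  3,  0]
  [ 0, -1, -1,  0,  0,  2]
Characteristic polynomial: det(λI − L) = λ(λ − 1)(λ² − 6λ + 7)(λ − 3)(λ − 4).
Roots: λ = 0; (λ − 1) = 0 ⇒ λ = 1; (λ² − 6λ + 7) = 0 ⇒ λ = 3 ± √2 ≈ 1.5858, 4.4142; (λ − 3) = 0 ⇒ λ = 3; (λ − 4) = 0 ⇒ λ = 4.
(Check: the roots sum (with multiplicity) to 14, matching trace L = Σdeg = 2·7 = 14.)
Laplacian eigenvalues (increasing order): [0.0, 1.0, 1.5858, 3.0, 4.0, 4.4142]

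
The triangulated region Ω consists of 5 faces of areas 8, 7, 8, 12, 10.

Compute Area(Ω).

8 + 7 + 8 + 12 + 10 = 45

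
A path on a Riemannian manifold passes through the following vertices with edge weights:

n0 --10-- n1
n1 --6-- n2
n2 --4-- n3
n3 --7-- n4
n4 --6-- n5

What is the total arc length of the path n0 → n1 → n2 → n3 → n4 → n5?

Arc length = 10 + 6 + 4 + 7 + 6 = 33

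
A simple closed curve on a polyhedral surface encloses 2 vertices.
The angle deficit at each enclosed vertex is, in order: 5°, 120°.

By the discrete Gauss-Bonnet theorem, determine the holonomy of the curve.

Holonomy = total enclosed curvature = 5° + 120° = 125°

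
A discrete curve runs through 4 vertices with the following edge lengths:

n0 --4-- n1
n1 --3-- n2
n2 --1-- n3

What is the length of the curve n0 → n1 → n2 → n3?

Arc length = 4 + 3 + 1 = 8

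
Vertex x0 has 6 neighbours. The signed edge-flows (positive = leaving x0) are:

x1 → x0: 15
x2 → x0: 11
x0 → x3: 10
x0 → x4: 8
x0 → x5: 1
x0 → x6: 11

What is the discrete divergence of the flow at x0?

Divergence = sum of outgoing flows = (-15) + (-11) + 10 + 8 + 1 + 11 = 4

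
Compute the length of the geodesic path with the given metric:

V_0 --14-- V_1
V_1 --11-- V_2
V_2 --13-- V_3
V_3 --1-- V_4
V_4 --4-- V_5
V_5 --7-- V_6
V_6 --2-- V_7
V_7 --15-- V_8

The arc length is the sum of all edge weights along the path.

Arc length = 14 + 11 + 13 + 1 + 4 + 7 + 2 + 15 = 67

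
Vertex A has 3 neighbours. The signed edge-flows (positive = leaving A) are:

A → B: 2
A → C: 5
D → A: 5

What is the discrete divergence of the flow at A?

Divergence = sum of outgoing flows = 2 + 5 + (-5) = 2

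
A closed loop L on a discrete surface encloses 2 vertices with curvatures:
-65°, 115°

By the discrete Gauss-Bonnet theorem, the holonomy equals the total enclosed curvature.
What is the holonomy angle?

Holonomy = total enclosed curvature = (-65°) + 115° = 50°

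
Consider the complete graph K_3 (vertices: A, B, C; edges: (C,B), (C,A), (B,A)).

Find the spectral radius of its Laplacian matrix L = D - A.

For the complete graph K_n, L = nI − J (J = all-ones matrix). J has eigenvalues n (once, eigenvector 𝟙) and 0 (multiplicity n−1), so L has eigenvalues 0 (once) and n (multiplicity n−1). Here n = 3: eigenvalue 0 once and 3 with multiplicity 2.
Laplacian eigenvalues: [0.0, 3.0, 3.0]. Largest eigenvalue (spectral radius) = 3.0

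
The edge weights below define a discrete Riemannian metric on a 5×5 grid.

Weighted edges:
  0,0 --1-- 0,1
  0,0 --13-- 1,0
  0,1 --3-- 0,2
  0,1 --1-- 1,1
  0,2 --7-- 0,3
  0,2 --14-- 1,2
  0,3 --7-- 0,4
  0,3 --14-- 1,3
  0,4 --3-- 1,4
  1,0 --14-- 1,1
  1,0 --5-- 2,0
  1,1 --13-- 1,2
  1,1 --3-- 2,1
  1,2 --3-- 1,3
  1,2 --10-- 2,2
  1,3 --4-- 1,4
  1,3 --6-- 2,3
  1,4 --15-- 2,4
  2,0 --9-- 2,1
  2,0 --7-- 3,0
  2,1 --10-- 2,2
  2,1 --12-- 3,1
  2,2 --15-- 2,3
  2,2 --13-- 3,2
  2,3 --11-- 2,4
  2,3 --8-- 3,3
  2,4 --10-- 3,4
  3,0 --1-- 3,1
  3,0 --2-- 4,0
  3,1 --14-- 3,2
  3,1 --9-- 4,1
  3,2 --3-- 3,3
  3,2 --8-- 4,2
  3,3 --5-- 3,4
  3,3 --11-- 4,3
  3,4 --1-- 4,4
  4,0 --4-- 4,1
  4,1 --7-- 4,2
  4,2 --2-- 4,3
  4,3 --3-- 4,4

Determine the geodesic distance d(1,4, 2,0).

Shortest path: 1,4 → 1,3 → 1,2 → 1,1 → 2,1 → 2,0, total weight = 32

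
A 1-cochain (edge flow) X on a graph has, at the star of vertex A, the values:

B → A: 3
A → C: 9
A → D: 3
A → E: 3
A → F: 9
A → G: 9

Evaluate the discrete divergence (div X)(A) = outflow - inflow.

Divergence = sum of outgoing flows = (-3) + 9 + 3 + 3 + 9 + 9 = 30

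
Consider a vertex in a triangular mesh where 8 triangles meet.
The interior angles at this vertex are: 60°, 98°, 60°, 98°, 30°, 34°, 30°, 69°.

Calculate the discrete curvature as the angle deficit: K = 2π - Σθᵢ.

Sum of angles = 479°. K = 360° - 479° = -119° = -119π/180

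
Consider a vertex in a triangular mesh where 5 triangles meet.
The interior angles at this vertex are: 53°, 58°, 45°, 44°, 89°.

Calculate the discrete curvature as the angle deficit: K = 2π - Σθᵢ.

Sum of angles = 289°. K = 360° - 289° = 71° = 71π/180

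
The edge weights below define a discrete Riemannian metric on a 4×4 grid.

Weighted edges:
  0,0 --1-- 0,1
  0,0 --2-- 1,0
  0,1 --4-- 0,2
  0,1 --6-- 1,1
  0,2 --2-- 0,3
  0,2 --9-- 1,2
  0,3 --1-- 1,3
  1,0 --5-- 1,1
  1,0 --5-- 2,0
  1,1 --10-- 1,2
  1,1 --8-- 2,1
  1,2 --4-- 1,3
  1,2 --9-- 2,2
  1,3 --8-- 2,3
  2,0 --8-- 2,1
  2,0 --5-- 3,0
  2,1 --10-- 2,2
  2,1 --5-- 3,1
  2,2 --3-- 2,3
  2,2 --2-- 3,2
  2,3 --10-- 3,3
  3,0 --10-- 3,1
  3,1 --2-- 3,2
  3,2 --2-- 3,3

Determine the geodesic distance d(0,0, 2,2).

Shortest path: 0,0 → 0,1 → 0,2 → 0,3 → 1,3 → 2,3 → 2,2, total weight = 19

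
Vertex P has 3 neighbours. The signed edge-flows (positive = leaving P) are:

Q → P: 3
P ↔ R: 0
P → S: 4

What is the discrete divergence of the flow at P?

Divergence = sum of outgoing flows = (-3) + 0 + 4 = 1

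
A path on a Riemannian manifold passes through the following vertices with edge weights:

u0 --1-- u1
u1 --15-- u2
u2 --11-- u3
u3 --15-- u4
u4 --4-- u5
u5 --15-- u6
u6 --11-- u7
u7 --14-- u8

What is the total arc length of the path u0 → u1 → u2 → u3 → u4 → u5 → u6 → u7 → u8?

Arc length = 1 + 15 + 11 + 15 + 4 + 15 + 11 + 14 = 86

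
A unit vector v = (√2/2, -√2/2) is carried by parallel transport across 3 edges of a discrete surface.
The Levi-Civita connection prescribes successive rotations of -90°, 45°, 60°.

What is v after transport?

Total rotation: (-90°) + 45° + 60° = 15°. Final vector: (0.8660, -0.5000)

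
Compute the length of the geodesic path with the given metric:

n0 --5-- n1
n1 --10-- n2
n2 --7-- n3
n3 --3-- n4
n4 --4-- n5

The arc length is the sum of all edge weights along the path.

Arc length = 5 + 10 + 7 + 3 + 4 = 29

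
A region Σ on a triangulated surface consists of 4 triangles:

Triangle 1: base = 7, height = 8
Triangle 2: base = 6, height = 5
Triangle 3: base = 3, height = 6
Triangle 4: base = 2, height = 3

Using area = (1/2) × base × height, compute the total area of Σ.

(1/2)×7×8 + (1/2)×6×5 + (1/2)×3×6 + (1/2)×2×3 = 55.0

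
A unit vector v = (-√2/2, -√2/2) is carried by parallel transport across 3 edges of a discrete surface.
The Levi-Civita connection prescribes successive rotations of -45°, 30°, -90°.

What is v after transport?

Total rotation: (-45°) + 30° + (-90°) = -105°. Final vector: (-0.5000, 0.8660)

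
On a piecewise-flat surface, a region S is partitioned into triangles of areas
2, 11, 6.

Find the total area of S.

2 + 11 + 6 = 19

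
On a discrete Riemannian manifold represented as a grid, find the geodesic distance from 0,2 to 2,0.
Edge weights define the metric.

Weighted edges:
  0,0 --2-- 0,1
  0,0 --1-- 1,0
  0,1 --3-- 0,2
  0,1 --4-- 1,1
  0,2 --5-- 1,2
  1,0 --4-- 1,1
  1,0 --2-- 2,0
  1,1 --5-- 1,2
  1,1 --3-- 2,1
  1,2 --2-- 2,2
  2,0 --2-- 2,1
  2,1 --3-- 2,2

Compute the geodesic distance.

Shortest path: 0,2 → 0,1 → 0,0 → 1,0 → 2,0, total weight = 8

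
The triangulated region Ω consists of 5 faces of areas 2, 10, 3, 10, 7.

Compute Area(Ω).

2 + 10 + 3 + 10 + 7 = 32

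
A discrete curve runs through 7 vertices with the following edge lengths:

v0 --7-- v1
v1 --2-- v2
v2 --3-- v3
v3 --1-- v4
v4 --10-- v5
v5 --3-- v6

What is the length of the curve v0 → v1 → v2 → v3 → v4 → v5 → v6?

Arc length = 7 + 2 + 3 + 1 + 10 + 3 = 26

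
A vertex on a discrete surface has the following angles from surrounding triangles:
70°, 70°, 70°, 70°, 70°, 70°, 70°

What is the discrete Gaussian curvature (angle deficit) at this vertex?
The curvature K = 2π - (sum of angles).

Sum of angles = 490°. K = 360° - 490° = -130°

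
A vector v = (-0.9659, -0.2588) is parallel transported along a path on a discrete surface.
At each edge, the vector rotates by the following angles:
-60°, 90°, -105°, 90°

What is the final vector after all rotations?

Total rotation: (-60°) + 90° + (-105°) + 90° = 15°. Final vector: (-0.8660, -0.5000)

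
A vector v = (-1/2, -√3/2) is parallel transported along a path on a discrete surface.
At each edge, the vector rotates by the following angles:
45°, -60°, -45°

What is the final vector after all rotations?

Total rotation: 45° + (-60°) + (-45°) = -60°. Final vector: (-1, 0)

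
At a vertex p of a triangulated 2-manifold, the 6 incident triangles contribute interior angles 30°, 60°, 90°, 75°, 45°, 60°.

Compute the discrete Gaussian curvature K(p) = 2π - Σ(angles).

Sum of angles = 360°. K = 360° - 360° = 0°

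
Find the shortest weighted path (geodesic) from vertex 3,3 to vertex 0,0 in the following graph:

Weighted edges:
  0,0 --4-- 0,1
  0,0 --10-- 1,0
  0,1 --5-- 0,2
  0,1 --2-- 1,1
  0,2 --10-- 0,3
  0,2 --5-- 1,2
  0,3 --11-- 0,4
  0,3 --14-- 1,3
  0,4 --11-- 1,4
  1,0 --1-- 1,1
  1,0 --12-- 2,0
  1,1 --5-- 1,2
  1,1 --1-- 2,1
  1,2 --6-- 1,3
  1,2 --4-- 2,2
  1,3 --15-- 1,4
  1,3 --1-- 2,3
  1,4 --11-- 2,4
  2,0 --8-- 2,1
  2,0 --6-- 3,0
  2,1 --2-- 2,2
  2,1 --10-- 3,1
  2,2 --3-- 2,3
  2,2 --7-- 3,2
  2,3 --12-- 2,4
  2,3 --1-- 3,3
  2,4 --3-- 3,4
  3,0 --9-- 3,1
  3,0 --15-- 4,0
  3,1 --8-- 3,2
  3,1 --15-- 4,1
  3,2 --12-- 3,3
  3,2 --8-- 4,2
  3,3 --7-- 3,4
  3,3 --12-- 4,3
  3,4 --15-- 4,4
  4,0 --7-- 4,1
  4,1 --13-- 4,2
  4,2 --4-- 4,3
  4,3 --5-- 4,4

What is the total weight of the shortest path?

Shortest path: 3,3 → 2,3 → 2,2 → 2,1 → 1,1 → 0,1 → 0,0, total weight = 13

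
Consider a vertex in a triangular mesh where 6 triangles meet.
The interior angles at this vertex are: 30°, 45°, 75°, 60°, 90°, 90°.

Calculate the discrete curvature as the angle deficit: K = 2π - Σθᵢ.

Sum of angles = 390°. K = 360° - 390° = -30° = -π/6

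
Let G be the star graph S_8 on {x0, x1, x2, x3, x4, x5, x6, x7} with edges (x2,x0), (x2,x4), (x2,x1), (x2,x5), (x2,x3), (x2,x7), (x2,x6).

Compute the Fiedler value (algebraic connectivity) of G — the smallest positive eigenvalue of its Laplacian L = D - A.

The star S_8 is the complete bipartite graph K_{1,7} (one hub of degree 7, 7 leaves of degree 1). The Laplacian spectrum of K_{p,q} is 0, p (multiplicity q−1), q (multiplicity p−1), p+q. With p = 1, q = 7: 0 once, 1 with multiplicity 6, and 8 once. (Check: trace L = sum of degrees = 14 = 6·1 + 8.)
Laplacian eigenvalues: [0.0, 1.0, 1.0, 1.0, 1.0, 1.0, 1.0, 8.0]. Algebraic connectivity (smallest non-zero eigenvalue) = 1.0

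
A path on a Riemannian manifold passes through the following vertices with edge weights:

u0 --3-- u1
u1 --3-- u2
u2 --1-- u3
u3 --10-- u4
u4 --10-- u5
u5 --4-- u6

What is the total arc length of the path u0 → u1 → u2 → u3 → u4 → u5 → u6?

Arc length = 3 + 3 + 1 + 10 + 10 + 4 = 31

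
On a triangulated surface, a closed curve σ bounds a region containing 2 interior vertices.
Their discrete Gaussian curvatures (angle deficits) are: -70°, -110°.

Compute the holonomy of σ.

Holonomy = total enclosed curvature = (-70°) + (-110°) = -180°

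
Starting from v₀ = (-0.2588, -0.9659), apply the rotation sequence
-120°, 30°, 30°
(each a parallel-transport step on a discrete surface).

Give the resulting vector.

Total rotation: (-120°) + 30° + 30° = -60°. Final vector: (-0.9659, -0.2588)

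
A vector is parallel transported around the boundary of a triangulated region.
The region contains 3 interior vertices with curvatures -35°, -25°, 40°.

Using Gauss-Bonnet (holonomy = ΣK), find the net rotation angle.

Holonomy = total enclosed curvature = (-35°) + (-25°) + 40° = -20°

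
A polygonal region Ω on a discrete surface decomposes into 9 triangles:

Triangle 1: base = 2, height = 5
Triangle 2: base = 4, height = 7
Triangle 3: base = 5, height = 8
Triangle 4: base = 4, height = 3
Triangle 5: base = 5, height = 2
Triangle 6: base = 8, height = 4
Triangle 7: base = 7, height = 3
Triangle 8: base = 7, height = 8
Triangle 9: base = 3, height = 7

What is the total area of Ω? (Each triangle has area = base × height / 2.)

(1/2)×2×5 + (1/2)×4×7 + (1/2)×5×8 + (1/2)×4×3 + (1/2)×5×2 + (1/2)×8×4 + (1/2)×7×3 + (1/2)×7×8 + (1/2)×3×7 = 115.0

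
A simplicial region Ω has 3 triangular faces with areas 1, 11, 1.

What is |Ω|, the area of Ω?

1 + 11 + 1 = 13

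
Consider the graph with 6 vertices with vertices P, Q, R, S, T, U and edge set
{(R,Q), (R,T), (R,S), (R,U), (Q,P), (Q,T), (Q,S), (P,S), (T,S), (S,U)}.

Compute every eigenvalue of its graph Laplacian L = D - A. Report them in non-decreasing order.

Degrees: deg(P) = 2, deg(Q) = 4, deg(R) = 4, deg(S) = 5, deg(T) = 3, deg(U) = 2.
L = D − A with rows/columns ordered (P, Q, R, S, T, U):
  [ 2, -1,  0, -1,  0,  0]
  [-1,  4, -1, -1, -1,  0]
  [ 0, -1,  4, -1, -1, -1]
  [-1, -1, -1,  5, -1, -1]
  [ 0, -1, -1, -1,  3,  0]
  [ 0,  0, -1, -1,  0,  2]
Characteristic polynomial: det(λI − L) = λ(λ² − 7λ + 9)(λ² − 7λ + 11)(λ − 6).
Roots: λ = 0; (λ² − 7λ + 9) = 0 ⇒ λ = (7 ± √13)/2 ≈ 1.6972, 5.3028; (λ² − 7λ + 11) = 0 ⇒ λ = (7 ± √5)/2 ≈ 2.382, 4.618; (λ − 6) = 0 ⇒ λ = 6.
(Check: the roots sum (with multiplicity) to 20, matching trace L = Σdeg = 2·10 = 20.)
Laplacian eigenvalues (increasing order): [0.0, 1.6972, 2.382, 4.618, 5.3028, 6.0]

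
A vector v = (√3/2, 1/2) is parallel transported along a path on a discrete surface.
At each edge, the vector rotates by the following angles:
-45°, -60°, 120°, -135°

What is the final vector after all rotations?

Total rotation: (-45°) + (-60°) + 120° + (-135°) = -120°. Final vector: (0, -1)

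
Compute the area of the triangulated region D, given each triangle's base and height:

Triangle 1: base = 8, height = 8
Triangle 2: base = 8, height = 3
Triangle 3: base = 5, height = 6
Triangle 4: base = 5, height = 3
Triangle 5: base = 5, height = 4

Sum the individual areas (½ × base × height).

(1/2)×8×8 + (1/2)×8×3 + (1/2)×5×6 + (1/2)×5×3 + (1/2)×5×4 = 76.5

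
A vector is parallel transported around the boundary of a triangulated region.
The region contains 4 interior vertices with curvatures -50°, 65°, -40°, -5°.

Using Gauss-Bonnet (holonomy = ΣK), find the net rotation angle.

Holonomy = total enclosed curvature = (-50°) + 65° + (-40°) + (-5°) = -30°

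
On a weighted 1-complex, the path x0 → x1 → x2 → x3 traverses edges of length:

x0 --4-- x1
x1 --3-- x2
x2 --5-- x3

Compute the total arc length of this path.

Arc length = 4 + 3 + 5 = 12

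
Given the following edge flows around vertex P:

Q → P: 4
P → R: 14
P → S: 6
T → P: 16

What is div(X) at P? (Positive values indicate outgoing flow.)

Divergence = sum of outgoing flows = (-4) + 14 + 6 + (-16) = 0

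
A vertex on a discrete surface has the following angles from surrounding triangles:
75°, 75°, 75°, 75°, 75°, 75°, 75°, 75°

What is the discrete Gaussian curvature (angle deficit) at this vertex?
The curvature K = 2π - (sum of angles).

Sum of angles = 600°. K = 360° - 600° = -240°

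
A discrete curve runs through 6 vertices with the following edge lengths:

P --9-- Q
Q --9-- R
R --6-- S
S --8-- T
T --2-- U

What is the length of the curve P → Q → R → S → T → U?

Arc length = 9 + 9 + 6 + 8 + 2 = 34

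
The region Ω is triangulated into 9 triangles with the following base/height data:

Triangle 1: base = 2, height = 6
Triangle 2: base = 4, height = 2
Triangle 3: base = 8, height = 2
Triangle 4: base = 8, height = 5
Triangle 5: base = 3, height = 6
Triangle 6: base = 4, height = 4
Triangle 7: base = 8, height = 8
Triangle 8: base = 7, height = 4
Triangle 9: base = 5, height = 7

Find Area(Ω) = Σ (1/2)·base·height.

(1/2)×2×6 + (1/2)×4×2 + (1/2)×8×2 + (1/2)×8×5 + (1/2)×3×6 + (1/2)×4×4 + (1/2)×8×8 + (1/2)×7×4 + (1/2)×5×7 = 118.5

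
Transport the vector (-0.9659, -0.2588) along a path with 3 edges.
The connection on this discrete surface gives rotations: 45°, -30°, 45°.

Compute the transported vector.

Total rotation: 45° + (-30°) + 45° = 60°. Final vector: (-0.2588, -0.9659)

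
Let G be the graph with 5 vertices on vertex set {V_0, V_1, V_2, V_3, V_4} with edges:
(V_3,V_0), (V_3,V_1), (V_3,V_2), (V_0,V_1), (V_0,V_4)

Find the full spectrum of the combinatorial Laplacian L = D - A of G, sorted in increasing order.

Degrees: deg(V_0) = 3, deg(V_1) = 2, deg(V_2) = 1, deg(V_3) = 3, deg(V_4) = 1.
L = D − A with rows/columns ordered (V_0, V_1, V_2, V_3, V_4):
  [ 3, -1,  0, -1, -1]
  [-1,  2,  0, -1,  0]
  [ 0,  0,  1, -1,  0]
  [-1, -1, -1,  3,  0]
  [-1,  0,  0,  0,  1]
Characteristic polynomial: det(λI − L) = λ(λ² − 5λ + 3)(λ² − 5λ + 5).
Roots: λ = 0; (λ² − 5λ + 3) = 0 ⇒ λ = (5 ± √13)/2 ≈ 0.6972, 4.3028; (λ² − 5λ + 5) = 0 ⇒ λ = (5 ± √5)/2 ≈ 1.382, 3.618.
(Check: the roots sum (with multiplicity) to 10, matching trace L = Σdeg = 2·5 = 10.)
Laplacian eigenvalues (increasing order): [0.0, 0.6972, 1.382, 3.618, 4.3028]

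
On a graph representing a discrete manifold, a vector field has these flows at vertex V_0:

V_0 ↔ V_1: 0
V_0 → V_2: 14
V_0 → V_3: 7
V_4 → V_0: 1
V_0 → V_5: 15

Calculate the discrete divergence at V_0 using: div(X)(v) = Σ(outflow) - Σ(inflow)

Divergence = sum of outgoing flows = 0 + 14 + 7 + (-1) + 15 = 35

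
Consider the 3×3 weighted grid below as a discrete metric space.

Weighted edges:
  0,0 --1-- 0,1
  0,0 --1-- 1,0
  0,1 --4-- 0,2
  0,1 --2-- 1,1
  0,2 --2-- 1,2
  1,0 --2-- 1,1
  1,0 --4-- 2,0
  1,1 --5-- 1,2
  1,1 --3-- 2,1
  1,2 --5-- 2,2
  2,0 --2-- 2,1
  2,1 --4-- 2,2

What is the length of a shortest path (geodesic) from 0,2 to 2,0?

Shortest path: 0,2 → 0,1 → 0,0 → 1,0 → 2,0, total weight = 10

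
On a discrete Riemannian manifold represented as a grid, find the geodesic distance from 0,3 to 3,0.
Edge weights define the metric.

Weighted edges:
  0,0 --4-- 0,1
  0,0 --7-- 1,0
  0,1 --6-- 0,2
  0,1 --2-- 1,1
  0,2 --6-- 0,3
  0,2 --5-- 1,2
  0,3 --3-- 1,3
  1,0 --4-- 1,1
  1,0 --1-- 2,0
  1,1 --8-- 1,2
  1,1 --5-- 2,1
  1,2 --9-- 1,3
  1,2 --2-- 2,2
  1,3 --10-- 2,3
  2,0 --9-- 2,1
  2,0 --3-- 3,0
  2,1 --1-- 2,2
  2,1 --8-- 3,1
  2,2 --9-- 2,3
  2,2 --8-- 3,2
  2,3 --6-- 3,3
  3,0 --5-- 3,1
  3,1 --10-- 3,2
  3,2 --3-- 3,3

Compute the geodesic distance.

Shortest path: 0,3 → 0,2 → 0,1 → 1,1 → 1,0 → 2,0 → 3,0, total weight = 22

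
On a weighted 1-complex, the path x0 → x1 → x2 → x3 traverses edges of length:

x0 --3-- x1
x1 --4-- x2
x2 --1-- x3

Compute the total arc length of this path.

Arc length = 3 + 4 + 1 = 8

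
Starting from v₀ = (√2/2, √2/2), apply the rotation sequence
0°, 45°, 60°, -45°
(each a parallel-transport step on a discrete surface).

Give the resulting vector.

Total rotation: 0° + 45° + 60° + (-45°) = 60°. Final vector: (-0.2588, 0.9659)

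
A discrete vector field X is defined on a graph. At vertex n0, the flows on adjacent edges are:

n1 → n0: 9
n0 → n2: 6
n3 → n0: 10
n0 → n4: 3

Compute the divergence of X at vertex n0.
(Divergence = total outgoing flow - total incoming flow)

Divergence = sum of outgoing flows = (-9) + 6 + (-10) + 3 = -10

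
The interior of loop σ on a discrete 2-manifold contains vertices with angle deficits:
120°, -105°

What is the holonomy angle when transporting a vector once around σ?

Holonomy = total enclosed curvature = 120° + (-105°) = 15°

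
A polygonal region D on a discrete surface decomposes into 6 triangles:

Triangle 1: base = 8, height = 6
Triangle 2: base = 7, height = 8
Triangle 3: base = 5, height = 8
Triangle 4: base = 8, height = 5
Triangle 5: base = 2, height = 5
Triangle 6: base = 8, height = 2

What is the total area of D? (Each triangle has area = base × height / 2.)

(1/2)×8×6 + (1/2)×7×8 + (1/2)×5×8 + (1/2)×8×5 + (1/2)×2×5 + (1/2)×8×2 = 105.0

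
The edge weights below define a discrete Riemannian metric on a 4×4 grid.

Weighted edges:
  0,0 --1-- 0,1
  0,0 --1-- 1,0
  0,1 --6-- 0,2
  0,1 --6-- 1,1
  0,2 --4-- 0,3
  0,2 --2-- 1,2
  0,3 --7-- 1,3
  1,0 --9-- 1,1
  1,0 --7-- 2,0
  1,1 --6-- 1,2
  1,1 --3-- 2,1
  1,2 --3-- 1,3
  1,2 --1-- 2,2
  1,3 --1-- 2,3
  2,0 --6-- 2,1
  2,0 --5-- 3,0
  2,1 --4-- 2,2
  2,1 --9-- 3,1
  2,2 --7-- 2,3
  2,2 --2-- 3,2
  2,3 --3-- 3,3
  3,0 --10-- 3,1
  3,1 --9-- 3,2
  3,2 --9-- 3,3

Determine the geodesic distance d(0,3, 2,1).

Shortest path: 0,3 → 0,2 → 1,2 → 2,2 → 2,1, total weight = 11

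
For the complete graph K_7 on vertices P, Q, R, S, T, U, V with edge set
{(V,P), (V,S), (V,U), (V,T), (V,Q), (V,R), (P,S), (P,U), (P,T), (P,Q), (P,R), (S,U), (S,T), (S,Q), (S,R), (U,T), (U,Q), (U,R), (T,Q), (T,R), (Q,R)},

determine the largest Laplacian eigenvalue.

For the complete graph K_n, L = nI − J (J = all-ones matrix). J has eigenvalues n (once, eigenvector 𝟙) and 0 (multiplicity n−1), so L has eigenvalues 0 (once) and n (multiplicity n−1). Here n = 7: eigenvalue 0 once and 7 with multiplicity 6.
Laplacian eigenvalues: [0.0, 7.0, 7.0, 7.0, 7.0, 7.0, 7.0]. Largest eigenvalue (spectral radius) = 7.0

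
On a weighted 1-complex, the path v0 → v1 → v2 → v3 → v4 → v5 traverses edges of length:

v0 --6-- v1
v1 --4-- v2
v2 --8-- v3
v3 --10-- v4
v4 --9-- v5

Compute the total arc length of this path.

Arc length = 6 + 4 + 8 + 10 + 9 = 37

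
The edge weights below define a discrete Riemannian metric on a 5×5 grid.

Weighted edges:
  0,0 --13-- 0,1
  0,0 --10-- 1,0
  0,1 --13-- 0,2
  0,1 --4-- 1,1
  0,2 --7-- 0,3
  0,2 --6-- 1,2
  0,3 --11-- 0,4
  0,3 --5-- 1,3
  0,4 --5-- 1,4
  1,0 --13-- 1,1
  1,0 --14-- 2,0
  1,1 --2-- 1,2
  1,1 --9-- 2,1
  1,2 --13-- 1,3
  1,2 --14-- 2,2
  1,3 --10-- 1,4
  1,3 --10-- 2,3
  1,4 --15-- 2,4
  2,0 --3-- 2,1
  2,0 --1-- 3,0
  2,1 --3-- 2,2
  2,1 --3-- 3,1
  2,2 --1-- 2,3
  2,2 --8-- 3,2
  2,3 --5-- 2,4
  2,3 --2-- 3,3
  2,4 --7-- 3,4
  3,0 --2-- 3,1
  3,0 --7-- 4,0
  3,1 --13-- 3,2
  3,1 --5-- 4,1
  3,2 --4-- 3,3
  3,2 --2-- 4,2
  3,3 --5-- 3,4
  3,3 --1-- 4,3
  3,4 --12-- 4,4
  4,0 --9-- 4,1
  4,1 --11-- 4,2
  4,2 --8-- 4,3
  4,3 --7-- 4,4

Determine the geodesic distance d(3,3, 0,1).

Shortest path: 3,3 → 2,3 → 2,2 → 2,1 → 1,1 → 0,1, total weight = 19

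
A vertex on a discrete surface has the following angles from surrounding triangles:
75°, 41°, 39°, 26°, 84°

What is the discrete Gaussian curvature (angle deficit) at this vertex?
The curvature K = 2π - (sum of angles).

Sum of angles = 265°. K = 360° - 265° = 95° = 19π/36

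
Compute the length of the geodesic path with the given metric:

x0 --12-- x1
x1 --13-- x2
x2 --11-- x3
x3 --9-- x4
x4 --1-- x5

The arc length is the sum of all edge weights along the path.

Arc length = 12 + 13 + 11 + 9 + 1 = 46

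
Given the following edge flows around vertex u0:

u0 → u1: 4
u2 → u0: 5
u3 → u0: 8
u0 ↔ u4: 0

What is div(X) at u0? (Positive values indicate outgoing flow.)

Divergence = sum of outgoing flows = 4 + (-5) + (-8) + 0 = -9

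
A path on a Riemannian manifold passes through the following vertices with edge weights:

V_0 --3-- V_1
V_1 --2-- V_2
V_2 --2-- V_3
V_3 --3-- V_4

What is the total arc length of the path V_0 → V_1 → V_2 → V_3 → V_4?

Arc length = 3 + 2 + 2 + 3 = 10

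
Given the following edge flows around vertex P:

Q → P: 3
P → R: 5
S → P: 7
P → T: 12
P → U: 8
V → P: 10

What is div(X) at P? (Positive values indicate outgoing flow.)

Divergence = sum of outgoing flows = (-3) + 5 + (-7) + 12 + 8 + (-10) = 5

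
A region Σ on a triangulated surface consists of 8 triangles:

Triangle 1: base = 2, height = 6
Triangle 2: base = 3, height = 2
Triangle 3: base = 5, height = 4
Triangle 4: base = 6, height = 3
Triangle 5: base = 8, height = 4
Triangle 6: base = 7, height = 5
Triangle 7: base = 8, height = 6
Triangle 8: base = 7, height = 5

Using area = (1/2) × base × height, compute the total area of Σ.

(1/2)×2×6 + (1/2)×3×2 + (1/2)×5×4 + (1/2)×6×3 + (1/2)×8×4 + (1/2)×7×5 + (1/2)×8×6 + (1/2)×7×5 = 103.0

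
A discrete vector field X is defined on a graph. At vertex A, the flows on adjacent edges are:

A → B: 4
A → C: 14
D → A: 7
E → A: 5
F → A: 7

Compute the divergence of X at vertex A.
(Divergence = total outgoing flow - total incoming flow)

Divergence = sum of outgoing flows = 4 + 14 + (-7) + (-5) + (-7) = -1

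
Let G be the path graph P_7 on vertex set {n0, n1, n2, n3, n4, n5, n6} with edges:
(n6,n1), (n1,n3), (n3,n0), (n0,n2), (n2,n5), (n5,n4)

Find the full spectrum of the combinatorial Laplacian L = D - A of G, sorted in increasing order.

The path graph P_n has Laplacian eigenvalues λ_k = 2 − 2cos(kπ/n), k = 0, 1, …, n−1. Here n = 7:
k=0: 2 − 2cos(0) = 0.0; k=1: 2 − 2cos(π/7) = 0.1981; k=2: 2 − 2cos(2π/7) = 0.753; k=3: 2 − 2cos(3π/7) = 1.555; k=4: 2 − 2cos(4π/7) = 2.445; k=5: 2 − 2cos(5π/7) = 3.247; k=6: 2 − 2cos(6π/7) = 3.8019.
Laplacian eigenvalues (increasing order): [0.0, 0.1981, 0.753, 1.555, 2.445, 3.247, 3.8019]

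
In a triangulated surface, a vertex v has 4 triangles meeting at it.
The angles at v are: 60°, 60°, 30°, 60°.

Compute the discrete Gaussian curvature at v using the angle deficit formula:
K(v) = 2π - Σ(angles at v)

Sum of angles = 210°. K = 360° - 210° = 150°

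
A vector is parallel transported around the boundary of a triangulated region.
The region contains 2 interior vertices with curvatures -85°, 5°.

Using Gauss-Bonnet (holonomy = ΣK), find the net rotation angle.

Holonomy = total enclosed curvature = (-85°) + 5° = -80°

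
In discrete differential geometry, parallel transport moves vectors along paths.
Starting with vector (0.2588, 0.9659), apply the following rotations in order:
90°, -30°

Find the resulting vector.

Total rotation: 90° + (-30°) = 60°. Final vector: (-0.7071, 0.7071)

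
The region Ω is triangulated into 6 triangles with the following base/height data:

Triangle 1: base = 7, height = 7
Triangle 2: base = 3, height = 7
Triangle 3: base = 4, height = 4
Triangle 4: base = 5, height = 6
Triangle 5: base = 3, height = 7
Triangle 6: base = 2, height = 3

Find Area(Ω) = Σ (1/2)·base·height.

(1/2)×7×7 + (1/2)×3×7 + (1/2)×4×4 + (1/2)×5×6 + (1/2)×3×7 + (1/2)×2×3 = 71.5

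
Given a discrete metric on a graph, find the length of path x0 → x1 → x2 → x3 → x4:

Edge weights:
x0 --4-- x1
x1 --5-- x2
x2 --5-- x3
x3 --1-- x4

Arc length = 4 + 5 + 5 + 1 = 15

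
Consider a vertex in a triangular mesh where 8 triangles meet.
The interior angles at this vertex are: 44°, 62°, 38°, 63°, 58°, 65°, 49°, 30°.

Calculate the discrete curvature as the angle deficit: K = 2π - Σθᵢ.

Sum of angles = 409°. K = 360° - 409° = -49° = -49π/180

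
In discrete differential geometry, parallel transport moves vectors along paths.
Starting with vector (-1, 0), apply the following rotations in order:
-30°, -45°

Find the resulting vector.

Total rotation: (-30°) + (-45°) = -75°. Final vector: (-0.2588, 0.9659)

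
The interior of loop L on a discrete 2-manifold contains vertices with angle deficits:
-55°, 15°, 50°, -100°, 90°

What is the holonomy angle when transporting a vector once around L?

Holonomy = total enclosed curvature = (-55°) + 15° + 50° + (-100°) + 90° = 0°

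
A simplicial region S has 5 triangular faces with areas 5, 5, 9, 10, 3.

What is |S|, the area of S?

5 + 5 + 9 + 10 + 3 = 32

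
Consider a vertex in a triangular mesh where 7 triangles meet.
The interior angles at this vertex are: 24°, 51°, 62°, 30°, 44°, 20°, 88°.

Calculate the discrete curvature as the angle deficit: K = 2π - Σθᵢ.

Sum of angles = 319°. K = 360° - 319° = 41° = 41π/180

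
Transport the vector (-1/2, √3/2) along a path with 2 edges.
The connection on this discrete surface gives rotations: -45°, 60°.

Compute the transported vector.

Total rotation: (-45°) + 60° = 15°. Final vector: (-0.7071, 0.7071)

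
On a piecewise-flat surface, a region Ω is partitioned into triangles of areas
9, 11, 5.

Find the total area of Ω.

9 + 11 + 5 = 25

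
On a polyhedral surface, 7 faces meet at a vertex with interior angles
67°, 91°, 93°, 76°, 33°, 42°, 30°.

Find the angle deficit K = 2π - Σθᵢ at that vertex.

Sum of angles = 432°. K = 360° - 432° = -72° = -2π/5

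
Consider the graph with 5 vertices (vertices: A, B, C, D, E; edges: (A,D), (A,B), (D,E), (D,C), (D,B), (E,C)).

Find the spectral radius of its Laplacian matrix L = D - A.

Degrees: deg(A) = 2, deg(B) = 2, deg(C) = 2, deg(D) = 4, deg(E) = 2.
L = D − A with rows/columns ordered (A, B, C, D, E):
  [ 2, -1,  0, -1,  0]
  [-1,  2,  0, -1,  0]
  [ 0,  0,  2, -1, -1]
  [-1, -1, -1,  4, -1]
  [ 0,  0, -1, -1,  2]
Characteristic polynomial: det(λI − L) = λ(λ − 1)(λ − 3)²(λ − 5).
Roots: λ = 0; (λ − 1) = 0 ⇒ λ = 1; (λ − 3) = 0 ⇒ λ = 3 (multiplicity 2); (λ − 5) = 0 ⇒ λ = 5.
(Check: the roots sum (with multiplicity) to 12, matching trace L = Σdeg = 2·6 = 12.)
Laplacian eigenvalues: [0.0, 1.0, 3.0, 3.0, 5.0]. Largest eigenvalue (spectral radius) = 5.0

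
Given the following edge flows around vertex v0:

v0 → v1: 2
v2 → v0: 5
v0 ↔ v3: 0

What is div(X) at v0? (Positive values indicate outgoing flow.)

Divergence = sum of outgoing flows = 2 + (-5) + 0 = -3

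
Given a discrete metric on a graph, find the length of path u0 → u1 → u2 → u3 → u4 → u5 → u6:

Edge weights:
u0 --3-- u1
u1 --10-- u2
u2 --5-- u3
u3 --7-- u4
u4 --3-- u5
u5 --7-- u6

Arc length = 3 + 10 + 5 + 7 + 3 + 7 = 35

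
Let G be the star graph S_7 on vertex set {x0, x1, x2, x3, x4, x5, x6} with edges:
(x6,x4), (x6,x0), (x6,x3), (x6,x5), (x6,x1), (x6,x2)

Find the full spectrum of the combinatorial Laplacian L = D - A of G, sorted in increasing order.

The star S_7 is the complete bipartite graph K_{1,6} (one hub of degree 6, 6 leaves of degree 1). The Laplacian spectrum of K_{p,q} is 0, p (multiplicity q−1), q (multiplicity p−1), p+q. With p = 1, q = 6: 0 once, 1 with multiplicity 5, and 7 once. (Check: trace L = sum of degrees = 12 = 5·1 + 7.)
Laplacian eigenvalues (increasing order): [0.0, 1.0, 1.0, 1.0, 1.0, 1.0, 7.0]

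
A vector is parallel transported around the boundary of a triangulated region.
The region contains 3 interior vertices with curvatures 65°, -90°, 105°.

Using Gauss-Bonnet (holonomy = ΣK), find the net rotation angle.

Holonomy = total enclosed curvature = 65° + (-90°) + 105° = 80°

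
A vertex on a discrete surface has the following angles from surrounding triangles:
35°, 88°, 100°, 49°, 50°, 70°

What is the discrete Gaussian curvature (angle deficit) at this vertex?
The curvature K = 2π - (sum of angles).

Sum of angles = 392°. K = 360° - 392° = -32° = -8π/45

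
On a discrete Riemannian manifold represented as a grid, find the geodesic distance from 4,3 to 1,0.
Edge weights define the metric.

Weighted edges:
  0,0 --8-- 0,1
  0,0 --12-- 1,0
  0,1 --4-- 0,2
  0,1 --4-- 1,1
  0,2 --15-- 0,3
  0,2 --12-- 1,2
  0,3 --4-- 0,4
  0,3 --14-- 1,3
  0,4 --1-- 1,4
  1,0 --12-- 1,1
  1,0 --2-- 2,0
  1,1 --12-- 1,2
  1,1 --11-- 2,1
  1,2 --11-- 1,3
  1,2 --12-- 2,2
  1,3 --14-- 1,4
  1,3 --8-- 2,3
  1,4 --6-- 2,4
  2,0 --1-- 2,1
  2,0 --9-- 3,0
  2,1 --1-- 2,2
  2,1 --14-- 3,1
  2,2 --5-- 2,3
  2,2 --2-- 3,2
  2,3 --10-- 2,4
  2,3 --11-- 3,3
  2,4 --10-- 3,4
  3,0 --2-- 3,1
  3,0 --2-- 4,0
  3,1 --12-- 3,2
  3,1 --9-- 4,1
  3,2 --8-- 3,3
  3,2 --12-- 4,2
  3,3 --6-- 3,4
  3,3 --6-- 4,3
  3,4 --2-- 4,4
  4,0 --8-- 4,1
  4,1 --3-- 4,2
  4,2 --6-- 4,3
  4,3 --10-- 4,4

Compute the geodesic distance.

Shortest path: 4,3 → 3,3 → 3,2 → 2,2 → 2,1 → 2,0 → 1,0, total weight = 20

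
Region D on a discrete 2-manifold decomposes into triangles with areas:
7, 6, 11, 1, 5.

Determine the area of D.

7 + 6 + 11 + 1 + 5 = 30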